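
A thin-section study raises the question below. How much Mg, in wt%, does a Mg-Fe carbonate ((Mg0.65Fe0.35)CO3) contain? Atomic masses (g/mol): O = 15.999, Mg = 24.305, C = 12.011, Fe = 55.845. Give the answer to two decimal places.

16.57 wt%

M((Mg0.65Fe0.35)CO3) = 95.352 g/mol.
Mg contributes 0.65 × 24.305 = 15.798 g per mole.
15.798/95.352 = 0.1657 → 16.57%.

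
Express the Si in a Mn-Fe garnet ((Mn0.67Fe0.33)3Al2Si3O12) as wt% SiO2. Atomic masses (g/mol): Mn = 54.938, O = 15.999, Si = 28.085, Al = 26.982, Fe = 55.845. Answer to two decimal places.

Formula mass = 495.919 g/mol.
3 Si → 3.0000 mol SiO2 per formula unit; M(SiO2) = 60.083, so SiO2 mass = 180.249 g.
180.249/495.919 × 100 = 36.35 wt%.

36.35 wt%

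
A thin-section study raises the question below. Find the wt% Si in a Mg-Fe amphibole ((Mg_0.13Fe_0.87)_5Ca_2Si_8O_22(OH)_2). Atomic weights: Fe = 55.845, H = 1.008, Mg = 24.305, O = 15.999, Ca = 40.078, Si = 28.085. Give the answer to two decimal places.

M((Mg_0.13Fe_0.87)_5Ca_2Si_8O_22(OH)_2) = 949.552 g/mol.
Si contributes 8 × 28.085 = 224.680 g per mole.
224.680/949.552 = 0.2366 → 23.66%.

23.66 weight percent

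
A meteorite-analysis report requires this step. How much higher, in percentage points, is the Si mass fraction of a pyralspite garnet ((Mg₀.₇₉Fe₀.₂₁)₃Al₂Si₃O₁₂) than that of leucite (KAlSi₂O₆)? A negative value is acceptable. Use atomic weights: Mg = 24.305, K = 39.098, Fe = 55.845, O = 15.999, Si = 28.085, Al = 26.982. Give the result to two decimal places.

-5.82 percentage points

M((Mg₀.₇₉Fe₀.₂₁)₃Al₂Si₃O₁₂) = 422.992 g/mol, so wt% Si = 84.255/422.992 × 100 = 19.92%.
M(KAlSi₂O₆) = 218.244 g/mol, so wt% Si = 56.170/218.244 × 100 = 25.74%.
19.92 − 25.74 = -5.82 pp.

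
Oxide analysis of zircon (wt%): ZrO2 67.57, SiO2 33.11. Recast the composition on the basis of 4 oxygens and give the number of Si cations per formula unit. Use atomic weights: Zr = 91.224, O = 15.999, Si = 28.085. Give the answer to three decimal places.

1.002 Si apfu

ZrO2: 67.57/123.222 = 0.54836 mol → 0.54836 mol Zr, 1.09672 mol O.
SiO2: 33.11/60.083 = 0.55107 mol → 0.55107 mol Si, 1.10214 mol O.
Total oxygen = 2.19886 mol. Normalization factor = 4/2.19886 = 1.81912.
Si per 4 O = 0.55107 × 1.81912 = 1.002.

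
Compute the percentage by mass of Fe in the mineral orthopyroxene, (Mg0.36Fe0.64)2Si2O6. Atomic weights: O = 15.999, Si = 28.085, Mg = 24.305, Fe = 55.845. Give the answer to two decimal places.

29.64 weight percent

Formula mass = 0.72·24.305 + 1.28·55.845 + 2·28.085 + 6·15.999 = 241.145 g/mol, of which 71.482 g is Fe.
So Fe makes up 71.482/241.145 = 0.2964 of the mass, i.e. 29.64%.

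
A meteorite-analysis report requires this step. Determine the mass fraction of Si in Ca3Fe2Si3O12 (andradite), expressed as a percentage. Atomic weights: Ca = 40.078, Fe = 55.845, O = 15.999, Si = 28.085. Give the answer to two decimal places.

M(Ca3Fe2Si3O12) = 508.167 g/mol.
Si contributes 3 × 28.085 = 84.255 g per mole.
84.255/508.167 = 0.1658 → 16.58%.

16.58 wt%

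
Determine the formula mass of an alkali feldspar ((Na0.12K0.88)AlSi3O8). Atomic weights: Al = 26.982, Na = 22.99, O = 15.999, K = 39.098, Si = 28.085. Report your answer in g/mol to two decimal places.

276.39 g/mol

Na: 0.12 × 22.99 = 2.7588
K: 0.88 × 39.098 = 34.4062
Al: 1 × 26.982 = 26.9820
Si: 3 × 28.085 = 84.2550
O: 8 × 15.999 = 127.9920
Summing the contributions gives the formula mass.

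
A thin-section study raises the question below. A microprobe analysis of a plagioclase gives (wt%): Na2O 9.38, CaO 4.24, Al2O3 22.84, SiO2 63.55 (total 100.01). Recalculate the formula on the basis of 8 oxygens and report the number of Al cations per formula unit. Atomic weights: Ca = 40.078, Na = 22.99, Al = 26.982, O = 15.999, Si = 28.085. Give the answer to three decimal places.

1.189 Al apfu

Na2O: 9.38/61.979 = 0.15134 mol → 0.30268 mol Na, 0.15134 mol O.
CaO: 4.24/56.077 = 0.07561 mol → 0.07561 mol Ca, 0.07561 mol O.
Al2O3: 22.84/101.961 = 0.22401 mol → 0.44802 mol Al, 0.67203 mol O.
SiO2: 63.55/60.083 = 1.05770 mol → 1.05770 mol Si, 2.11540 mol O.
Total oxygen = 3.01438 mol. Normalization factor = 8/3.01438 = 2.65395.
Al per 8 O = 0.44802 × 2.65395 = 1.189.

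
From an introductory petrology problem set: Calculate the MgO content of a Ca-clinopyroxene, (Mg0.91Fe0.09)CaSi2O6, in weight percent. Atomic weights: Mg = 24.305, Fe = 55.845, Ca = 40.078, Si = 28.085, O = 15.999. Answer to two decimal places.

Molar mass of (Mg0.91Fe0.09)CaSi2O6 = 0.91·24.305 + 0.09·55.845 + 1·40.078 + 2·28.085 + 6·15.999 = 219.386 g/mol.
Each formula unit contains 0.91 Mg, equivalent to 0.91/1 = 0.9100 mol MgO.
M(MgO) = 1×24.305 + 1×15.999 = 40.304 g/mol.
Mass of MgO per formula unit = 0.9100 × 40.304 = 36.677 g.
MgO wt% = 36.677 / 219.386 × 100 = 16.72%.

16.72 wt%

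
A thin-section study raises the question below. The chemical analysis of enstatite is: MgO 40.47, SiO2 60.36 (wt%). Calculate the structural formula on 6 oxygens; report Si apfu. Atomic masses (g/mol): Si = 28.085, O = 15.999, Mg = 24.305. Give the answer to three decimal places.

MgO: 40.47/40.304 = 1.00412 mol → 1.00412 mol Mg, 1.00412 mol O.
SiO2: 60.36/60.083 = 1.00461 mol → 1.00461 mol Si, 2.00922 mol O.
Total oxygen = 3.01334 mol. Normalization factor = 6/3.01334 = 1.99115.
Si per 6 O = 1.00461 × 1.99115 = 2.000.

2.000 Si apfu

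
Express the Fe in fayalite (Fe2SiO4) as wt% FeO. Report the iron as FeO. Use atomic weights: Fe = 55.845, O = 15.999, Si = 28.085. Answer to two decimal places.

70.51 wt%

M(Fe2SiO4) = 203.771 g/mol; M(FeO) = 71.844 g/mol.
Moles FeO per formula unit = 2 Fe ÷ 1 = 2.0000.
FeO fraction = (2.0000 × 71.844) / 203.771 = 143.688/203.771 = 0.7051.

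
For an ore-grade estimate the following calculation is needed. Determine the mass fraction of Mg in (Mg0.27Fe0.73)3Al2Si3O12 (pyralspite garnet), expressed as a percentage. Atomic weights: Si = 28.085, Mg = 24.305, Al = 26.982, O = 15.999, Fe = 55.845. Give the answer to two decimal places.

4.17 mass %

Formula mass = 0.81·24.305 + 2.19·55.845 + 2·26.982 + 3·28.085 + 12·15.999 = 472.195 g/mol, of which 19.687 g is Mg.
So Mg makes up 19.687/472.195 = 0.0417 of the mass, i.e. 4.17%.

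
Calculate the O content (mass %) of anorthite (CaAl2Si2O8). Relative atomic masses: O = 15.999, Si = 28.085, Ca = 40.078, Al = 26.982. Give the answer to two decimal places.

Molar mass of CaAl2Si2O8: 1·40.078 + 2·26.982 + 2·28.085 + 8·15.999 = 278.204 g/mol.
Mass of O per formula unit: 8 × 15.999 = 127.992 g.
Weight fraction O = 127.992 / 278.204 = 0.4601.

46.01 mass %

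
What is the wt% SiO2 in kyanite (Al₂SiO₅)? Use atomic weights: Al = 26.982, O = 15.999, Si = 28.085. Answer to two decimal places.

Molar mass of Al₂SiO₅ = 2*26.982 + 1*28.085 + 5*15.999 = 162.044 g/mol.
Each formula unit contains 1 Si, equivalent to 1/1 = 1.0000 mol SiO2.
M(SiO2) = 1×28.085 + 2×15.999 = 60.083 g/mol.
Mass of SiO2 per formula unit = 1.0000 × 60.083 = 60.083 g.
SiO2 wt% = 60.083 / 162.044 × 100 = 37.08%.

37.08 wt%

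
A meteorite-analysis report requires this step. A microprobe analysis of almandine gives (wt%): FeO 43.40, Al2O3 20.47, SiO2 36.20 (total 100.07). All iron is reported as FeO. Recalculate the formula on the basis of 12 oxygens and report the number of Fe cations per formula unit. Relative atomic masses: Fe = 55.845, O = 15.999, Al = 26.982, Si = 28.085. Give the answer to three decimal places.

3.006 Fe apfu

FeO (M=71.844): mol = 0.60409; Fe = 0.60409, O = 0.60409.
Al2O3 (M=101.961): mol = 0.20076; Al = 0.40152, O = 0.60228.
SiO2 (M=60.083): mol = 0.60250; Si = 0.60250, O = 1.20500.
ΣO = 2.41137; factor = 12/ΣO = 4.97642.
Fe apfu = 0.60409 × 4.97642 = 3.006.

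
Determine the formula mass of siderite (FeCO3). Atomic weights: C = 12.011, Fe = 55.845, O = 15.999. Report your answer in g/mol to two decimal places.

Fe: 1 × 55.845 = 55.8450
C: 1 × 12.011 = 12.0110
O: 3 × 15.999 = 47.9970
Summing the contributions gives the formula mass.

115.85 g/mol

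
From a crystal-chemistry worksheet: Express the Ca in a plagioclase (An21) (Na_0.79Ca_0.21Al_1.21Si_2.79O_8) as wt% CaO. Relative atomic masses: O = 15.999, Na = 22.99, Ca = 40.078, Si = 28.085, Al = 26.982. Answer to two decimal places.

4.43 wt%

Molar mass of Na_0.79Ca_0.21Al_1.21Si_2.79O_8 = 0.79×22.99 + 0.21×40.078 + 1.21×26.982 + 2.79×28.085 + 8×15.999 = 265.576 g/mol.
Each formula unit contains 0.21 Ca, equivalent to 0.21/1 = 0.2100 mol CaO.
M(CaO) = 1×40.078 + 1×15.999 = 56.077 g/mol.
Mass of CaO per formula unit = 0.2100 × 56.077 = 11.776 g.
CaO wt% = 11.776 / 265.576 × 100 = 4.43%.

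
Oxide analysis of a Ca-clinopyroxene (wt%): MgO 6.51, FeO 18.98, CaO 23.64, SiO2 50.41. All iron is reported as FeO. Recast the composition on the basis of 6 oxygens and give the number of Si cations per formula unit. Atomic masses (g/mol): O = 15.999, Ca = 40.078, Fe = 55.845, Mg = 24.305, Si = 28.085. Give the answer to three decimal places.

6.51 wt% MgO ÷ 40.304 g/mol = 0.16152 mol, giving 0.16152 Mg and 0.16152 O.
18.98 wt% FeO ÷ 71.844 g/mol = 0.26418 mol, giving 0.26418 Fe and 0.26418 O.
23.64 wt% CaO ÷ 56.077 g/mol = 0.42156 mol, giving 0.42156 Ca and 0.42156 O.
50.41 wt% SiO2 ÷ 60.083 g/mol = 0.83901 mol, giving 0.83901 Si and 1.67802 O.
Oxygen sums to 2.52528; scaling by 6/2.52528 = 2.37597 puts the formula on 6 O.
Si: 0.83901 × 2.37597 = 1.993 atoms per formula unit.

1.993 Si apfu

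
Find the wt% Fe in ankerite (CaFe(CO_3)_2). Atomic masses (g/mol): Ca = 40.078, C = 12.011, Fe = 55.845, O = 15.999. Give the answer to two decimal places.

Formula mass = 1*40.078 + 1*55.845 + 2*12.011 + 6*15.999 = 215.939 g/mol, of which 55.845 g is Fe.
So Fe makes up 55.845/215.939 = 0.2586 of the mass, i.e. 25.86%.

25.86 mass %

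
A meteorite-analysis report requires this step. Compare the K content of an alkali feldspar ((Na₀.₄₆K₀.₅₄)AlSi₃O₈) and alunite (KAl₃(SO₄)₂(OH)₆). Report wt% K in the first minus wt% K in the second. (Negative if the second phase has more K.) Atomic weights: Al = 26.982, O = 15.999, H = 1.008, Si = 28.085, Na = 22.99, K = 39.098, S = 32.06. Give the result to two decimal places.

-1.65 percentage points

First mineral: 21.113 g K in 270.917 g formula = 7.79 wt% K.
Second mineral: 39.098 g K in 414.198 g formula = 9.44 wt% K.
7.79% − 9.44% gives a difference of -1.65 percentage points.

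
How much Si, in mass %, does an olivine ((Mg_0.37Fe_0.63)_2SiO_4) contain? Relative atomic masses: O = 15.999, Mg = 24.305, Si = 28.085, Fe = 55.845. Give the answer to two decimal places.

15.57 mass %

Formula mass = 0.74·24.305 + 1.26·55.845 + 1·28.085 + 4·15.999 = 180.431 g/mol, of which 28.085 g is Si.
So Si makes up 28.085/180.431 = 0.1557 of the mass, i.e. 15.57%.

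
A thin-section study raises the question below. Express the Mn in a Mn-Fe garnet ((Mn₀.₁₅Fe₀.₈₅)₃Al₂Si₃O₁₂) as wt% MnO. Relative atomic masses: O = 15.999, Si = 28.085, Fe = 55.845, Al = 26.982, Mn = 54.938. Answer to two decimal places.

Formula mass = 497.334 g/mol.
0.45 Mn → 0.4500 mol MnO per formula unit; M(MnO) = 70.937, so MnO mass = 31.922 g.
31.922/497.334 × 100 = 6.42 wt%.

6.42 wt%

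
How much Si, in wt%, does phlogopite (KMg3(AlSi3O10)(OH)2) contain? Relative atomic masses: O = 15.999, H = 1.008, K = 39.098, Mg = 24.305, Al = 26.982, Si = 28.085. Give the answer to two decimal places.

M(KMg3(AlSi3O10)(OH)2) = 417.254 g/mol.
Si contributes 3 × 28.085 = 84.255 g per mole.
84.255/417.254 = 0.2019 → 20.19%.

20.19 wt%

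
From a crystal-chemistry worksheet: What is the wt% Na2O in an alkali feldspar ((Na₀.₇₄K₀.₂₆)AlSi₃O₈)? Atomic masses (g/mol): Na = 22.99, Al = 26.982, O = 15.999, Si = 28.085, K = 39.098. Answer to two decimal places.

Formula mass = 266.407 g/mol.
0.74 Na → 0.3700 mol Na2O per formula unit; M(Na2O) = 61.979, so Na2O mass = 22.932 g.
22.932/266.407 × 100 = 8.61 wt%.

8.61 wt%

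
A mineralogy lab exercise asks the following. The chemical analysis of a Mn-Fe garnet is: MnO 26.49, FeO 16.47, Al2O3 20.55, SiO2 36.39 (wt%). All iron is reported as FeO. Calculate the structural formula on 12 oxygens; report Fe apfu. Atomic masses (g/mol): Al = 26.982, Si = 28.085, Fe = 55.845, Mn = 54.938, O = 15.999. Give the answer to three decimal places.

1.137 Fe apfu

MnO: 26.49/70.937 = 0.37343 mol → 0.37343 mol Mn, 0.37343 mol O.
FeO: 16.47/71.844 = 0.22925 mol → 0.22925 mol Fe, 0.22925 mol O.
Al2O3: 20.55/101.961 = 0.20155 mol → 0.40310 mol Al, 0.60465 mol O.
SiO2: 36.39/60.083 = 0.60566 mol → 0.60566 mol Si, 1.21132 mol O.
Total oxygen = 2.41865 mol. Normalization factor = 12/2.41865 = 4.96145.
Fe per 12 O = 0.22925 × 4.96145 = 1.137.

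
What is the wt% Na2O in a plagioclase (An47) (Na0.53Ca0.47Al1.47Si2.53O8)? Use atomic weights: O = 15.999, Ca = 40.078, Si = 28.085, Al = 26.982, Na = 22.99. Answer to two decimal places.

Molar mass of Na0.53Ca0.47Al1.47Si2.53O8 = 0.53*22.99 + 0.47*40.078 + 1.47*26.982 + 2.53*28.085 + 8*15.999 = 269.732 g/mol.
Each formula unit contains 0.53 Na, equivalent to 0.53/2 = 0.2650 mol Na2O.
M(Na2O) = 2×22.99 + 1×15.999 = 61.979 g/mol.
Mass of Na2O per formula unit = 0.2650 × 61.979 = 16.424 g.
Na2O wt% = 16.424 / 269.732 × 100 = 6.09%.

6.09 wt%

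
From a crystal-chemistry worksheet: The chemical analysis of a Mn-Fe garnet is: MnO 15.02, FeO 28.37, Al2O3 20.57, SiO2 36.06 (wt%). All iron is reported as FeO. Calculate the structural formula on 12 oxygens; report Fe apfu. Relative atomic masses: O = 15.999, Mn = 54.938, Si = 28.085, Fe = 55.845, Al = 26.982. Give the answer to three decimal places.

1.964 Fe apfu

15.02 wt% MnO ÷ 70.937 g/mol = 0.21174 mol, giving 0.21174 Mn and 0.21174 O.
28.37 wt% FeO ÷ 71.844 g/mol = 0.39488 mol, giving 0.39488 Fe and 0.39488 O.
20.57 wt% Al2O3 ÷ 101.961 g/mol = 0.20174 mol, giving 0.40348 Al and 0.60522 O.
36.06 wt% SiO2 ÷ 60.083 g/mol = 0.60017 mol, giving 0.60017 Si and 1.20034 O.
Oxygen sums to 2.41218; scaling by 12/2.41218 = 4.97475 puts the formula on 12 O.
Fe: 0.39488 × 4.97475 = 1.964 atoms per formula unit.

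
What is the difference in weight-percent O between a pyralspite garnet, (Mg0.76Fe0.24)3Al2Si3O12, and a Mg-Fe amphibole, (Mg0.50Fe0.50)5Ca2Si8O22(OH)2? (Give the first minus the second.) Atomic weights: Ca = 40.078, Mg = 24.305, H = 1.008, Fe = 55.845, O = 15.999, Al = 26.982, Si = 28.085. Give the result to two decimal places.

2.00 percentage points

First mineral: 191.988 g O in 425.831 g formula = 45.09 wt% O.
Second mineral: 383.976 g O in 891.203 g formula = 43.09 wt% O.
45.09% − 43.09% gives a difference of 2.00 percentage points.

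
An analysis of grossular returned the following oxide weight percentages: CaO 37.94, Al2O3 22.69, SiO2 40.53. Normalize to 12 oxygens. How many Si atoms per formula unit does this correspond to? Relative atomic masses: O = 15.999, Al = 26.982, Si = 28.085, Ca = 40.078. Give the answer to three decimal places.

CaO: 37.94/56.077 = 0.67657 mol → 0.67657 mol Ca, 0.67657 mol O.
Al2O3: 22.69/101.961 = 0.22254 mol → 0.44508 mol Al, 0.66762 mol O.
SiO2: 40.53/60.083 = 0.67457 mol → 0.67457 mol Si, 1.34914 mol O.
Total oxygen = 2.69333 mol. Normalization factor = 12/2.69333 = 4.45545.
Si per 12 O = 0.67457 × 4.45545 = 3.006.

3.006 Si apfu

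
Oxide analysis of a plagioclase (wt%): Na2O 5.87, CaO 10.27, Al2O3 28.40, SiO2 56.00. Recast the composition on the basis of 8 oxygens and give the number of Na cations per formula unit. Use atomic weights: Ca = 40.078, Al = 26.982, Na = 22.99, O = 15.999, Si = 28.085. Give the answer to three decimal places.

0.509 Na apfu

5.87 wt% Na2O ÷ 61.979 g/mol = 0.09471 mol, giving 0.18942 Na and 0.09471 O.
10.27 wt% CaO ÷ 56.077 g/mol = 0.18314 mol, giving 0.18314 Ca and 0.18314 O.
28.40 wt% Al2O3 ÷ 101.961 g/mol = 0.27854 mol, giving 0.55708 Al and 0.83562 O.
56.00 wt% SiO2 ÷ 60.083 g/mol = 0.93204 mol, giving 0.93204 Si and 1.86408 O.
Oxygen sums to 2.97755; scaling by 8/2.97755 = 2.68677 puts the formula on 8 O.
Na: 0.18942 × 2.68677 = 0.509 atoms per formula unit.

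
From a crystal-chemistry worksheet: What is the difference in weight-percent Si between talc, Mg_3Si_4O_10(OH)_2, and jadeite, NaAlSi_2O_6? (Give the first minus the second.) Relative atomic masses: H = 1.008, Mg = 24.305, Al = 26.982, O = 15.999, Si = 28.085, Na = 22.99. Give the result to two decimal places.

1.83 percentage points

First mineral: 112.340 g Si in 379.259 g formula = 29.62 wt% Si.
Second mineral: 56.170 g Si in 202.136 g formula = 27.79 wt% Si.
29.62% − 27.79% gives a difference of 1.83 percentage points.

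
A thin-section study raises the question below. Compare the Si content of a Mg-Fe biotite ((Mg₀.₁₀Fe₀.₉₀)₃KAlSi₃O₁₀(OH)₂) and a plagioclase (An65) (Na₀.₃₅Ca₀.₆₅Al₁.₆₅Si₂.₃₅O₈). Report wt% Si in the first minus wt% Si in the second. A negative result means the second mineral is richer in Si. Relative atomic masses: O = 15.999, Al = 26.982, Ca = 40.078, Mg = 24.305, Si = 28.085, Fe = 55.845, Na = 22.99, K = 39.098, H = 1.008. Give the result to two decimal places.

M((Mg₀.₁₀Fe₀.₉₀)₃KAlSi₃O₁₀(OH)₂) = 502.412 g/mol, so wt% Si = 84.255/502.412 × 100 = 16.77%.
M(Na₀.₃₅Ca₀.₆₅Al₁.₆₅Si₂.₃₅O₈) = 272.609 g/mol, so wt% Si = 66.000/272.609 × 100 = 24.21%.
16.77 − 24.21 = -7.44 pp.

-7.44 percentage points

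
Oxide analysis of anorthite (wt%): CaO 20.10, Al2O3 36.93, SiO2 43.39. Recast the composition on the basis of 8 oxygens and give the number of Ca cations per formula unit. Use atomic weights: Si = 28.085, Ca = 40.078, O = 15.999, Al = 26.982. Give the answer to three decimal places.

CaO: 20.10/56.077 = 0.35844 mol → 0.35844 mol Ca, 0.35844 mol O.
Al2O3: 36.93/101.961 = 0.36220 mol → 0.72440 mol Al, 1.08660 mol O.
SiO2: 43.39/60.083 = 0.72217 mol → 0.72217 mol Si, 1.44434 mol O.
Total oxygen = 2.88938 mol. Normalization factor = 8/2.88938 = 2.76876.
Ca per 8 O = 0.35844 × 2.76876 = 0.992.

0.992 Ca apfu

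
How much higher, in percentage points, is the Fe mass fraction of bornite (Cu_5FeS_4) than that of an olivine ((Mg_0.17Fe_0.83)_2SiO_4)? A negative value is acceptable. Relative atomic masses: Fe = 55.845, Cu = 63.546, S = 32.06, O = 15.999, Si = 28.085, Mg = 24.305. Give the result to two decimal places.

-36.89 percentage points

First mineral: 55.845 g Fe in 501.815 g formula = 11.13 wt% Fe.
Second mineral: 92.703 g Fe in 193.047 g formula = 48.02 wt% Fe.
11.13% − 48.02% gives a difference of -36.89 percentage points.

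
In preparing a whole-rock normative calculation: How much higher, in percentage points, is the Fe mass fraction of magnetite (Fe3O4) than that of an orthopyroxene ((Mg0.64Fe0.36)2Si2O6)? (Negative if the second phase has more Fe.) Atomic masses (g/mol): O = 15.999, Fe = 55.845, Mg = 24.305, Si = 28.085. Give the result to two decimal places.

Fe in Fe3O4: molar mass 231.531 g/mol; 3×55.845 = 167.535 g → 72.36 wt%.
Fe in (Mg0.64Fe0.36)2Si2O6: molar mass 223.483 g/mol; 0.72×55.845 = 40.208 g → 17.99 wt%.
Difference = 72.36 − 17.99 = 54.37 percentage points.

54.37 percentage points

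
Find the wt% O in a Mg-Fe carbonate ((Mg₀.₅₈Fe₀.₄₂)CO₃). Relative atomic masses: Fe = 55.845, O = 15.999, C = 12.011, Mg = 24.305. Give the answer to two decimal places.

M((Mg₀.₅₈Fe₀.₄₂)CO₃) = 97.560 g/mol.
O contributes 3 × 15.999 = 47.997 g per mole.
47.997/97.560 = 0.4920 → 49.20%.

49.20 wt%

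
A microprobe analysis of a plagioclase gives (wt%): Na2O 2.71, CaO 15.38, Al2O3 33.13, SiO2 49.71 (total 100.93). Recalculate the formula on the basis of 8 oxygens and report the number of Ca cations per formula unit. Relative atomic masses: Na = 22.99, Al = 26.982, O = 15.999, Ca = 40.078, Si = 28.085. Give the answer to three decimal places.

2.71 wt% Na2O ÷ 61.979 g/mol = 0.04372 mol, giving 0.08744 Na and 0.04372 O.
15.38 wt% CaO ÷ 56.077 g/mol = 0.27427 mol, giving 0.27427 Ca and 0.27427 O.
33.13 wt% Al2O3 ÷ 101.961 g/mol = 0.32493 mol, giving 0.64986 Al and 0.97479 O.
49.71 wt% SiO2 ÷ 60.083 g/mol = 0.82736 mol, giving 0.82736 Si and 1.65472 O.
Oxygen sums to 2.94750; scaling by 8/2.94750 = 2.71416 puts the formula on 8 O.
Ca: 0.27427 × 2.71416 = 0.744 atoms per formula unit.

0.744 Ca apfu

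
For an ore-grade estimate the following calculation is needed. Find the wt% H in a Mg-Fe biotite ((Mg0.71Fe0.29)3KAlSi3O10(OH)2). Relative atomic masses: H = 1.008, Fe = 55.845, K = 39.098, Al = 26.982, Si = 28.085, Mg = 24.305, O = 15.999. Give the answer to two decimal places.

Formula mass = 2.13·24.305 + 0.87·55.845 + 1·39.098 + 1·26.982 + 3·28.085 + 12·15.999 + 2·1.008 = 444.694 g/mol, of which 2.016 g is H.
So H makes up 2.016/444.694 = 0.0045 of the mass, i.e. 0.45%.

0.45 mass %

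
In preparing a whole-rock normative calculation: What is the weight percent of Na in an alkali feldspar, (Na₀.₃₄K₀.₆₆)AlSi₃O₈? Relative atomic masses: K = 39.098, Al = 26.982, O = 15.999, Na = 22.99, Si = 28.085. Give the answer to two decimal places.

2.86 wt%

M((Na₀.₃₄K₀.₆₆)AlSi₃O₈) = 272.850 g/mol.
Na contributes 0.34 × 22.99 = 7.817 g per mole.
7.817/272.850 = 0.0286 → 2.86%.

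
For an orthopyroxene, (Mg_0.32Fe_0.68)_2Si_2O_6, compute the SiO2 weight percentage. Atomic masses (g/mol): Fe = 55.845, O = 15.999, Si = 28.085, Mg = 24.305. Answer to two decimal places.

Molar mass of (Mg_0.32Fe_0.68)_2Si_2O_6 = 0.64·24.305 + 1.36·55.845 + 2·28.085 + 6·15.999 = 243.668 g/mol.
Each formula unit contains 2 Si, equivalent to 2/1 = 2.0000 mol SiO2.
M(SiO2) = 1×28.085 + 2×15.999 = 60.083 g/mol.
Mass of SiO2 per formula unit = 2.0000 × 60.083 = 120.166 g.
SiO2 wt% = 120.166 / 243.668 × 100 = 49.32%.

49.32 wt%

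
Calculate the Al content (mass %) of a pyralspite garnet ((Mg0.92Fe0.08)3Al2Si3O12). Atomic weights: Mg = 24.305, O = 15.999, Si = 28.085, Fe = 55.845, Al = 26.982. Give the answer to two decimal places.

M((Mg0.92Fe0.08)3Al2Si3O12) = 410.692 g/mol.
Al contributes 2 × 26.982 = 53.964 g per mole.
53.964/410.692 = 0.1314 → 13.14%.

13.14 mass %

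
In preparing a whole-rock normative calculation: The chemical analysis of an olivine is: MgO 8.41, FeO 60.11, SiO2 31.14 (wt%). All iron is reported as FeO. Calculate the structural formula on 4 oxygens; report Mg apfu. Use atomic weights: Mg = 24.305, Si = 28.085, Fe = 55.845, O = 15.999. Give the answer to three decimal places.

MgO: 8.41/40.304 = 0.20866 mol → 0.20866 mol Mg, 0.20866 mol O.
FeO: 60.11/71.844 = 0.83667 mol → 0.83667 mol Fe, 0.83667 mol O.
SiO2: 31.14/60.083 = 0.51828 mol → 0.51828 mol Si, 1.03656 mol O.
Total oxygen = 2.08189 mol. Normalization factor = 4/2.08189 = 1.92133.
Mg per 4 O = 0.20866 × 1.92133 = 0.401.

0.401 Mg apfu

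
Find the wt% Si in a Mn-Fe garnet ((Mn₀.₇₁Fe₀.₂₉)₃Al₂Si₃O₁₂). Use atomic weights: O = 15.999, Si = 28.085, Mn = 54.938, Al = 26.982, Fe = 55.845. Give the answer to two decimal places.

16.99 weight percent

M((Mn₀.₇₁Fe₀.₂₉)₃Al₂Si₃O₁₂) = 495.810 g/mol.
Si contributes 3 × 28.085 = 84.255 g per mole.
84.255/495.810 = 0.1699 → 16.99%.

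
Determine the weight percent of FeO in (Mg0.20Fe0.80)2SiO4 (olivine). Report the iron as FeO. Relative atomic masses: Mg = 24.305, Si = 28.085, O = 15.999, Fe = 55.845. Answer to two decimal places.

60.13 wt%

M((Mg0.20Fe0.80)2SiO4) = 191.155 g/mol; M(FeO) = 71.844 g/mol.
Moles FeO per formula unit = 1.60 Fe ÷ 1 = 1.6000.
FeO fraction = (1.6000 × 71.844) / 191.155 = 114.950/191.155 = 0.6013.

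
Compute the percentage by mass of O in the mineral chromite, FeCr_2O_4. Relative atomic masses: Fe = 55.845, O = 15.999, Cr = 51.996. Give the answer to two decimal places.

28.59 wt%

Formula mass = 1×55.845 + 2×51.996 + 4×15.999 = 223.833 g/mol, of which 63.996 g is O.
So O makes up 63.996/223.833 = 0.2859 of the mass, i.e. 28.59%.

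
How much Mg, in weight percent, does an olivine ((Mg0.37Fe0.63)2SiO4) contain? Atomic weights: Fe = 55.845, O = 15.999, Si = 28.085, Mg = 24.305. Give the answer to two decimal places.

Formula mass = 0.74·24.305 + 1.26·55.845 + 1·28.085 + 4·15.999 = 180.431 g/mol, of which 17.986 g is Mg.
So Mg makes up 17.986/180.431 = 0.0997 of the mass, i.e. 9.97%.

9.97 weight percent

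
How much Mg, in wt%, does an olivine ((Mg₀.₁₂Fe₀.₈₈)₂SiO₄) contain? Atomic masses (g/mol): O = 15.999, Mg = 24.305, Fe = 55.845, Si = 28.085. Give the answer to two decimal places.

2.97 wt%

M((Mg₀.₁₂Fe₀.₈₈)₂SiO₄) = 196.201 g/mol.
Mg contributes 0.24 × 24.305 = 5.833 g per mole.
5.833/196.201 = 0.0297 → 2.97%.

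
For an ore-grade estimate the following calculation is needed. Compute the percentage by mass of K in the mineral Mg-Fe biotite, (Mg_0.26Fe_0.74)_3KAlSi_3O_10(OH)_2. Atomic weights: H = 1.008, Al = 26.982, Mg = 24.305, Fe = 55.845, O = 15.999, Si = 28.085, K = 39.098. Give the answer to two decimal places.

M((Mg_0.26Fe_0.74)_3KAlSi_3O_10(OH)_2) = 487.273 g/mol.
K contributes 1 × 39.098 = 39.098 g per mole.
39.098/487.273 = 0.0802 → 8.02%.

8.02 weight percent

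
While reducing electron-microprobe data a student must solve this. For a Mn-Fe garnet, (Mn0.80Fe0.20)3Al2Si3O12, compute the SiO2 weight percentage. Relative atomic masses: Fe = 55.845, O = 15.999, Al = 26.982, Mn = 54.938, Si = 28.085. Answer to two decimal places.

Formula mass = 495.565 g/mol.
3 Si → 3.0000 mol SiO2 per formula unit; M(SiO2) = 60.083, so SiO2 mass = 180.249 g.
180.249/495.565 × 100 = 36.37 wt%.

36.37 wt%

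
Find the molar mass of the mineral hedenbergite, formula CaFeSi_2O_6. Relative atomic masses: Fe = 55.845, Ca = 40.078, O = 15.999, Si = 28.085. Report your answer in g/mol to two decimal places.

248.09 g/mol

M = 1*40.078 + 1*55.845 + 2*28.085 + 6*15.999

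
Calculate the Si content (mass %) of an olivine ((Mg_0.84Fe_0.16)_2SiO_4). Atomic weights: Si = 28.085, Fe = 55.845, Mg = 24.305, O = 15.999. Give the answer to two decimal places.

M((Mg_0.84Fe_0.16)_2SiO_4) = 150.784 g/mol.
Si contributes 1 × 28.085 = 28.085 g per mole.
28.085/150.784 = 0.1863 → 18.63%.

18.63 mass %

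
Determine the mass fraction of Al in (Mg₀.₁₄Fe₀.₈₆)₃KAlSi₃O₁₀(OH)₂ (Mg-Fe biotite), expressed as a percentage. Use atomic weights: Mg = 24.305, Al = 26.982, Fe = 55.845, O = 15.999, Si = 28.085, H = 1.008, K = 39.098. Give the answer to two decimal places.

Formula mass = 0.42*24.305 + 2.58*55.845 + 1*39.098 + 1*26.982 + 3*28.085 + 12*15.999 + 2*1.008 = 498.627 g/mol, of which 26.982 g is Al.
So Al makes up 26.982/498.627 = 0.0541 of the mass, i.e. 5.41%.

5.41 weight percent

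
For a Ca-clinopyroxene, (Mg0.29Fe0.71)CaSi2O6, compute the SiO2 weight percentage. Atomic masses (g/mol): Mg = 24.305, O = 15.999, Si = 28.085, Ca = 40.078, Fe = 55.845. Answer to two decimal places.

50.29 wt%

M((Mg0.29Fe0.71)CaSi2O6) = 238.940 g/mol; M(SiO2) = 60.083 g/mol.
Moles SiO2 per formula unit = 2 Si ÷ 1 = 2.0000.
SiO2 fraction = (2.0000 × 60.083) / 238.940 = 120.166/238.940 = 0.5029.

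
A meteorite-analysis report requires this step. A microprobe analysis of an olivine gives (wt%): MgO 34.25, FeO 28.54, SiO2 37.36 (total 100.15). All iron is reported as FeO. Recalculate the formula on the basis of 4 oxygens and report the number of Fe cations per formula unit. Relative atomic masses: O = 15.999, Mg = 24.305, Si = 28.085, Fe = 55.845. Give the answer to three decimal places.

MgO (M=40.304): mol = 0.84979; Mg = 0.84979, O = 0.84979.
FeO (M=71.844): mol = 0.39725; Fe = 0.39725, O = 0.39725.
SiO2 (M=60.083): mol = 0.62181; Si = 0.62181, O = 1.24362.
ΣO = 2.49066; factor = 4/ΣO = 1.60600.
Fe apfu = 0.39725 × 1.60600 = 0.638.

0.638 Fe apfu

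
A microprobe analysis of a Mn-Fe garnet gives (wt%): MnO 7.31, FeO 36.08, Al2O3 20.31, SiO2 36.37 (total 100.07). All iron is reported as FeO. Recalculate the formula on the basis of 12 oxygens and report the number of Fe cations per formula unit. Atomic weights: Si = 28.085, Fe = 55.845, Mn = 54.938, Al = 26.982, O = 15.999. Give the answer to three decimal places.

MnO (M=70.937): mol = 0.10305; Mn = 0.10305, O = 0.10305.
FeO (M=71.844): mol = 0.50220; Fe = 0.50220, O = 0.50220.
Al2O3 (M=101.961): mol = 0.19919; Al = 0.39838, O = 0.59757.
SiO2 (M=60.083): mol = 0.60533; Si = 0.60533, O = 1.21066.
ΣO = 2.41348; factor = 12/ΣO = 4.97207.
Fe apfu = 0.50220 × 4.97207 = 2.497.

2.497 Fe apfu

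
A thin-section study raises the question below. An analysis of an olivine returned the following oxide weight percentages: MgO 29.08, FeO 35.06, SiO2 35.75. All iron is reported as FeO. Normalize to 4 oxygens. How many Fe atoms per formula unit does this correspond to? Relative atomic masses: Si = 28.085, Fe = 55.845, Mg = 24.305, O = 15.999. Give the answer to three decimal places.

MgO: 29.08/40.304 = 0.72152 mol → 0.72152 mol Mg, 0.72152 mol O.
FeO: 35.06/71.844 = 0.48800 mol → 0.48800 mol Fe, 0.48800 mol O.
SiO2: 35.75/60.083 = 0.59501 mol → 0.59501 mol Si, 1.19002 mol O.
Total oxygen = 2.39954 mol. Normalization factor = 4/2.39954 = 1.66699.
Fe per 4 O = 0.48800 × 1.66699 = 0.813.

0.813 Fe apfu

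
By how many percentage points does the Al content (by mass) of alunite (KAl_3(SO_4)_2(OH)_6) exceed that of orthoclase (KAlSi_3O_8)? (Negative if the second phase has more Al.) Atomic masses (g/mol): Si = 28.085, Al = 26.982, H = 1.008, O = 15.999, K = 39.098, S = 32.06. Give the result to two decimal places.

9.85 percentage points

First mineral: 80.946 g Al in 414.198 g formula = 19.54 wt% Al.
Second mineral: 26.982 g Al in 278.327 g formula = 9.69 wt% Al.
19.54% − 9.69% gives a difference of 9.85 percentage points.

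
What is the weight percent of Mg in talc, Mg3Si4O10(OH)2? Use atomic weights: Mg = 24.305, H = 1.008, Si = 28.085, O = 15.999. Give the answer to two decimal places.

Formula mass = 3·24.305 + 4·28.085 + 12·15.999 + 2·1.008 = 379.259 g/mol, of which 72.915 g is Mg.
So Mg makes up 72.915/379.259 = 0.1923 of the mass, i.e. 19.23%.

19.23 mass %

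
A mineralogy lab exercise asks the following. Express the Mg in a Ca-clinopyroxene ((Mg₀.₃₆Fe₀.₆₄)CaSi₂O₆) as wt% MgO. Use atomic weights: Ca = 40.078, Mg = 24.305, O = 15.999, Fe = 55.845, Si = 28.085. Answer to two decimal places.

Molar mass of (Mg₀.₃₆Fe₀.₆₄)CaSi₂O₆ = 0.36*24.305 + 0.64*55.845 + 1*40.078 + 2*28.085 + 6*15.999 = 236.733 g/mol.
Each formula unit contains 0.36 Mg, equivalent to 0.36/1 = 0.3600 mol MgO.
M(MgO) = 1×24.305 + 1×15.999 = 40.304 g/mol.
Mass of MgO per formula unit = 0.3600 × 40.304 = 14.509 g.
MgO wt% = 14.509 / 236.733 × 100 = 6.13%.

6.13 wt%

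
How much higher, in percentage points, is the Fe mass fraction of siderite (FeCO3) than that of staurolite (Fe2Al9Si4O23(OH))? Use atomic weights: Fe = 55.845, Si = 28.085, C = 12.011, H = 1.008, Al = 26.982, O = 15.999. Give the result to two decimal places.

M(FeCO3) = 115.853 g/mol, so wt% Fe = 55.845/115.853 × 100 = 48.20%.
M(Fe2Al9Si4O23(OH)) = 851.852 g/mol, so wt% Fe = 111.690/851.852 × 100 = 13.11%.
48.20 − 13.11 = 35.09 pp.

35.09 percentage points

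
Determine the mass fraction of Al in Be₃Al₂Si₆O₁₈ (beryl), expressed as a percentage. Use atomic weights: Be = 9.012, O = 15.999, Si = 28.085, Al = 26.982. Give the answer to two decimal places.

10.04 mass %

M(Be₃Al₂Si₆O₁₈) = 537.492 g/mol.
Al contributes 2 × 26.982 = 53.964 g per mole.
53.964/537.492 = 0.1004 → 10.04%.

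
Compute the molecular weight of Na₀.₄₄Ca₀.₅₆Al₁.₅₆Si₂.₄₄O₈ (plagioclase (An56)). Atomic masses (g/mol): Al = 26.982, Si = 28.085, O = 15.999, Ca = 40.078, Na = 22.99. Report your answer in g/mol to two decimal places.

271.17 g/mol

M = 0.44*22.99 + 0.56*40.078 + 1.56*26.982 + 2.44*28.085 + 8*15.999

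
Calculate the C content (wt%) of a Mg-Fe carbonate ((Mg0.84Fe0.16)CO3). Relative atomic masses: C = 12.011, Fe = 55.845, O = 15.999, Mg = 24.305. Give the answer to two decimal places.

13.44 wt%

Molar mass of (Mg0.84Fe0.16)CO3: 0.84×24.305 + 0.16×55.845 + 1×12.011 + 3×15.999 = 89.359 g/mol.
Mass of C per formula unit: 1 × 12.011 = 12.011 g.
Weight fraction C = 12.011 / 89.359 = 0.1344.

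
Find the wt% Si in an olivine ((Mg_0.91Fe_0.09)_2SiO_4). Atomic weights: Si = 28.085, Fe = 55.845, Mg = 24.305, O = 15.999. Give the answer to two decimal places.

19.19 weight percent

Formula mass = 1.82·24.305 + 0.18·55.845 + 1·28.085 + 4·15.999 = 146.368 g/mol, of which 28.085 g is Si.
So Si makes up 28.085/146.368 = 0.1919 of the mass, i.e. 19.19%.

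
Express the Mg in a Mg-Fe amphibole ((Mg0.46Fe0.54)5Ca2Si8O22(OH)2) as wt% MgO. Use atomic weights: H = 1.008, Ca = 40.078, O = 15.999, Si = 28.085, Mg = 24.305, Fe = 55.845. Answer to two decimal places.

10.33 wt%

Formula mass = 897.511 g/mol.
2.30 Mg → 2.3000 mol MgO per formula unit; M(MgO) = 40.304, so MgO mass = 92.699 g.
92.699/897.511 × 100 = 10.33 wt%.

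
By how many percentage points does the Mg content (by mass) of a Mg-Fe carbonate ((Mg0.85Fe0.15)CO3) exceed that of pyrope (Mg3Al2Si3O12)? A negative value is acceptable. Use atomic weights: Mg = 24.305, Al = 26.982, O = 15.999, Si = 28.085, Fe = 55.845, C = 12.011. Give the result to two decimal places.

M((Mg0.85Fe0.15)CO3) = 89.044 g/mol, so wt% Mg = 20.659/89.044 × 100 = 23.20%.
M(Mg3Al2Si3O12) = 403.122 g/mol, so wt% Mg = 72.915/403.122 × 100 = 18.09%.
23.20 − 18.09 = 5.11 pp.

5.11 percentage points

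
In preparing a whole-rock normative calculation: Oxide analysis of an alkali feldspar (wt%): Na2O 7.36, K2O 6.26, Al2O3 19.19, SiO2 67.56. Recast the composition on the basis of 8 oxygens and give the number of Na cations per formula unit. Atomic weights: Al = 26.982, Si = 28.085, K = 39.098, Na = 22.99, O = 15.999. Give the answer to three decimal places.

0.634 Na apfu

7.36 wt% Na2O ÷ 61.979 g/mol = 0.11875 mol, giving 0.23750 Na and 0.11875 O.
6.26 wt% K2O ÷ 94.195 g/mol = 0.06646 mol, giving 0.13292 K and 0.06646 O.
19.19 wt% Al2O3 ÷ 101.961 g/mol = 0.18821 mol, giving 0.37642 Al and 0.56463 O.
67.56 wt% SiO2 ÷ 60.083 g/mol = 1.12444 mol, giving 1.12444 Si and 2.24888 O.
Oxygen sums to 2.99872; scaling by 8/2.99872 = 2.66780 puts the formula on 8 O.
Na: 0.23750 × 2.66780 = 0.634 atoms per formula unit.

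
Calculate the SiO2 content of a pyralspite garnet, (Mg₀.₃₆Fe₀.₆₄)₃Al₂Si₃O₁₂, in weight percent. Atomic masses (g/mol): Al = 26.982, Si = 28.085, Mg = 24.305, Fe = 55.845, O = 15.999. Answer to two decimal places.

38.87 wt%

M((Mg₀.₃₆Fe₀.₆₄)₃Al₂Si₃O₁₂) = 463.679 g/mol; M(SiO2) = 60.083 g/mol.
Moles SiO2 per formula unit = 3 Si ÷ 1 = 3.0000.
SiO2 fraction = (3.0000 × 60.083) / 463.679 = 180.249/463.679 = 0.3887.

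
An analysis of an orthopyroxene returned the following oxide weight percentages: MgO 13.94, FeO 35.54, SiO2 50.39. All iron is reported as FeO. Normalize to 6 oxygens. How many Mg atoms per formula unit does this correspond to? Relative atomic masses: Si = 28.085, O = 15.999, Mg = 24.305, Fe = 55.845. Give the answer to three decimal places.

MgO: 13.94/40.304 = 0.34587 mol → 0.34587 mol Mg, 0.34587 mol O.
FeO: 35.54/71.844 = 0.49468 mol → 0.49468 mol Fe, 0.49468 mol O.
SiO2: 50.39/60.083 = 0.83867 mol → 0.83867 mol Si, 1.67734 mol O.
Total oxygen = 2.51789 mol. Normalization factor = 6/2.51789 = 2.38295.
Mg per 6 O = 0.34587 × 2.38295 = 0.824.

0.824 Mg apfu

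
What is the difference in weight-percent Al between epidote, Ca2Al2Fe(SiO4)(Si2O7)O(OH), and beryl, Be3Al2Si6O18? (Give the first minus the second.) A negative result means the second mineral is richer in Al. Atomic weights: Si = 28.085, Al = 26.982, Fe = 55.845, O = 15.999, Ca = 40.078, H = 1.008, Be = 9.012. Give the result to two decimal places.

M(Ca2Al2Fe(SiO4)(Si2O7)O(OH)) = 483.215 g/mol, so wt% Al = 53.964/483.215 × 100 = 11.17%.
M(Be3Al2Si6O18) = 537.492 g/mol, so wt% Al = 53.964/537.492 × 100 = 10.04%.
11.17 − 10.04 = 1.13 pp.

1.13 percentage points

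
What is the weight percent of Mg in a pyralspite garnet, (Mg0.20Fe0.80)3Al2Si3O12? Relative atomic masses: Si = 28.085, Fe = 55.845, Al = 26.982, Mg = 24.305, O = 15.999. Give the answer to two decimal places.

Molar mass of (Mg0.20Fe0.80)3Al2Si3O12: 0.60·24.305 + 2.40·55.845 + 2·26.982 + 3·28.085 + 12·15.999 = 478.818 g/mol.
Mass of Mg per formula unit: 0.60 × 24.305 = 14.583 g.
Weight fraction Mg = 14.583 / 478.818 = 0.0305.

3.05 mass %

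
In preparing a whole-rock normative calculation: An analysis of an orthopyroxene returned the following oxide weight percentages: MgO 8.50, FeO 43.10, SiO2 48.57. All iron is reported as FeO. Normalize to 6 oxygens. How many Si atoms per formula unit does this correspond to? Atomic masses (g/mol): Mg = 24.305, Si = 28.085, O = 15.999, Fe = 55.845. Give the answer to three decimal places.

MgO: 8.50/40.304 = 0.21090 mol → 0.21090 mol Mg, 0.21090 mol O.
FeO: 43.10/71.844 = 0.59991 mol → 0.59991 mol Fe, 0.59991 mol O.
SiO2: 48.57/60.083 = 0.80838 mol → 0.80838 mol Si, 1.61676 mol O.
Total oxygen = 2.42757 mol. Normalization factor = 6/2.42757 = 2.47161.
Si per 6 O = 0.80838 × 2.47161 = 1.998.

1.998 Si apfu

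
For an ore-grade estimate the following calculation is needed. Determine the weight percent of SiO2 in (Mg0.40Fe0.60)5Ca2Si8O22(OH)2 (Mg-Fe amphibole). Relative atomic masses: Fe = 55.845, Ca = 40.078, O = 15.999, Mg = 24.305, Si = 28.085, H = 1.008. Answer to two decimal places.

Molar mass of (Mg0.40Fe0.60)5Ca2Si8O22(OH)2 = 2·24.305 + 3·55.845 + 2·40.078 + 8·28.085 + 24·15.999 + 2·1.008 = 906.973 g/mol.
Each formula unit contains 8 Si, equivalent to 8/1 = 8.0000 mol SiO2.
M(SiO2) = 1×28.085 + 2×15.999 = 60.083 g/mol.
Mass of SiO2 per formula unit = 8.0000 × 60.083 = 480.664 g.
SiO2 wt% = 480.664 / 906.973 × 100 = 53.00%.

53.00 wt%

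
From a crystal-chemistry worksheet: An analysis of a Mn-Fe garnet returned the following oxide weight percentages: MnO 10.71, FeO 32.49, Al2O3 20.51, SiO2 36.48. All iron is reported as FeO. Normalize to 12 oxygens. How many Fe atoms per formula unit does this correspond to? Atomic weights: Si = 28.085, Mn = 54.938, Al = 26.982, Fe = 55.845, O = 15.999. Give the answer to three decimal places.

2.242 Fe apfu

10.71 wt% MnO ÷ 70.937 g/mol = 0.15098 mol, giving 0.15098 Mn and 0.15098 O.
32.49 wt% FeO ÷ 71.844 g/mol = 0.45223 mol, giving 0.45223 Fe and 0.45223 O.
20.51 wt% Al2O3 ÷ 101.961 g/mol = 0.20116 mol, giving 0.40232 Al and 0.60348 O.
36.48 wt% SiO2 ÷ 60.083 g/mol = 0.60716 mol, giving 0.60716 Si and 1.21432 O.
Oxygen sums to 2.42101; scaling by 12/2.42101 = 4.95661 puts the formula on 12 O.
Fe: 0.45223 × 4.95661 = 2.242 atoms per formula unit.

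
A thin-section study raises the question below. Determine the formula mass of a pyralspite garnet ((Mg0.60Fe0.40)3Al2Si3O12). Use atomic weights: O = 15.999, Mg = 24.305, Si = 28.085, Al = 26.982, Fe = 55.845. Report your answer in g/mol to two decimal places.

The formula mass is the sum 1.80(24.305) + 1.20(55.845) + 2(26.982) + 3(28.085) + 12(15.999).

440.97 g/mol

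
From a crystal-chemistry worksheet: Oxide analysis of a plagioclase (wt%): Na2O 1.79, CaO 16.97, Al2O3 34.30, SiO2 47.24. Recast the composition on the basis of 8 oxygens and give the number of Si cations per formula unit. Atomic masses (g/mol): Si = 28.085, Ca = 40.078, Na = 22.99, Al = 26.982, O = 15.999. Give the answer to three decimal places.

2.159 Si apfu

Na2O: 1.79/61.979 = 0.02888 mol → 0.05776 mol Na, 0.02888 mol O.
CaO: 16.97/56.077 = 0.30262 mol → 0.30262 mol Ca, 0.30262 mol O.
Al2O3: 34.30/101.961 = 0.33640 mol → 0.67280 mol Al, 1.00920 mol O.
SiO2: 47.24/60.083 = 0.78625 mol → 0.78625 mol Si, 1.57250 mol O.
Total oxygen = 2.91320 mol. Normalization factor = 8/2.91320 = 2.74612.
Si per 8 O = 0.78625 × 2.74612 = 2.159.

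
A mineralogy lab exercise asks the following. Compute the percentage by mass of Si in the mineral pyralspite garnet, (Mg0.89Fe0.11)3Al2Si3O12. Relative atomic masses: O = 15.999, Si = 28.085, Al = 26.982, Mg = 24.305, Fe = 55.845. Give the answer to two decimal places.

20.37 mass %

M((Mg0.89Fe0.11)3Al2Si3O12) = 413.530 g/mol.
Si contributes 3 × 28.085 = 84.255 g per mole.
84.255/413.530 = 0.2037 → 20.37%.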